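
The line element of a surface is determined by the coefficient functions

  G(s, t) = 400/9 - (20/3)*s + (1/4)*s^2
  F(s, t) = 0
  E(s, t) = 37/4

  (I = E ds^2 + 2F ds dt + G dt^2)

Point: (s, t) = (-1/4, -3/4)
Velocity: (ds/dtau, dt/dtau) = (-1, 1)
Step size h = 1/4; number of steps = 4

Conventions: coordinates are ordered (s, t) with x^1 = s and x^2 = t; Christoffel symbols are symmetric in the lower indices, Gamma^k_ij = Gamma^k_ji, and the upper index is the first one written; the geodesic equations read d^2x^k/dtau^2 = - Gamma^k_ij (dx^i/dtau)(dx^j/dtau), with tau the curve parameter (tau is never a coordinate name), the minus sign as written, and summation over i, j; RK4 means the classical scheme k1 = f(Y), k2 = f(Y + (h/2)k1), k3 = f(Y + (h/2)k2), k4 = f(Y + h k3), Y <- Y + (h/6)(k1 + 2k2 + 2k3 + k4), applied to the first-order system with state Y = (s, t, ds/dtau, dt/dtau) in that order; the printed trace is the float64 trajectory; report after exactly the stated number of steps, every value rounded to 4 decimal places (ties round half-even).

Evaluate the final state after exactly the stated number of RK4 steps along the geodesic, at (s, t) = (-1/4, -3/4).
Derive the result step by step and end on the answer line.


f(Y) = (ds/dtau, dt/dtau, -Gamma^s_ij Y'^i Y'^j, -Gamma^t_ij Y'^i Y'^j) with the Gammas evaluated at the stage position; h = 0.250000; intermediate values shown to 6 dp
step 0: s = -0.2500, t = -0.7500, ds/dtau = -1.0000, dt/dtau = 1.0000
step 1:
  k1: at (s, t) = (-0.250000, -0.750000), (ds/dtau, dt/dtau) = (-1.000000, 1.000000); Gamma_sss = 0.000000, Gamma_sst = 0.000000, Gamma_stt = 0.367117, Gamma_tss = 0.000000, Gamma_tst = -0.073620, Gamma_ttt = 0.000000; k1 = (-1.000000, 1.000000, -0.367117, -0.147239)
  k2: at (s, t) = (-0.375000, -0.625000), (ds/dtau, dt/dtau) = (-1.045890, 0.981595); Gamma_sss = 0.000000, Gamma_sst = 0.000000, Gamma_stt = 0.370495, Gamma_tss = 0.000000, Gamma_tst = -0.072948, Gamma_ttt = 0.000000; k2 = (-1.045890, 0.981595, -0.356983, -0.149783)
  k3: at (s, t) = (-0.380736, -0.627301), (ds/dtau, dt/dtau) = (-1.044623, 0.981277); Gamma_sss = 0.000000, Gamma_sst = 0.000000, Gamma_stt = 0.370651, Gamma_tss = 0.000000, Gamma_tst = -0.072918, Gamma_ttt = 0.000000; k3 = (-1.044623, 0.981277, -0.356901, -0.149491)
  k4: at (s, t) = (-0.511156, -0.504681), (ds/dtau, dt/dtau) = (-1.089225, 0.962627); Gamma_sss = 0.000000, Gamma_sst = 0.000000, Gamma_stt = 0.374175, Gamma_tss = 0.000000, Gamma_tst = -0.072231, Gamma_ttt = 0.000000; k4 = (-1.089225, 0.962627, -0.346730, -0.151471)
  Y <- Y + (h/6)(k1 + 2k2 + 2k3 + k4): s = -0.5113, t = -0.5047, ds/dtau = -1.0892, dt/dtau = 0.9626
step 2:
  k1: at (s, t) = (-0.511260, -0.504651), (ds/dtau, dt/dtau) = (-1.089234, 0.962614); Gamma_sss = 0.000000, Gamma_sst = 0.000000, Gamma_stt = 0.374178, Gamma_tss = 0.000000, Gamma_tst = -0.072230, Gamma_ttt = 0.000000; k1 = (-1.089234, 0.962614, -0.346723, -0.151469)
  k2: at (s, t) = (-0.647415, -0.384324), (ds/dtau, dt/dtau) = (-1.132574, 0.943681); Gamma_sss = 0.000000, Gamma_sst = 0.000000, Gamma_stt = 0.377858, Gamma_tss = 0.000000, Gamma_tst = -0.071527, Gamma_ttt = 0.000000; k2 = (-1.132574, 0.943681, -0.336495, -0.152894)
  k3: at (s, t) = (-0.652832, -0.386691), (ds/dtau, dt/dtau) = (-1.131296, 0.943502); Gamma_sss = 0.000000, Gamma_sst = 0.000000, Gamma_stt = 0.378004, Gamma_tss = 0.000000, Gamma_tst = -0.071499, Gamma_ttt = 0.000000; k3 = (-1.131296, 0.943502, -0.336498, -0.152634)
  k4: at (s, t) = (-0.794084, -0.268776), (ds/dtau, dt/dtau) = (-1.173359, 0.924456); Gamma_sss = 0.000000, Gamma_sst = 0.000000, Gamma_stt = 0.381822, Gamma_tss = 0.000000, Gamma_tst = -0.070784, Gamma_ttt = 0.000000; k4 = (-1.173359, 0.924456, -0.326312, -0.153562)
  Y <- Y + (h/6)(k1 + 2k2 + 2k3 + k4): s = -0.7942, t = -0.2688, ds/dtau = -1.1734, dt/dtau = 0.9244
step 3:
  k1: at (s, t) = (-0.794191, -0.268758), (ds/dtau, dt/dtau) = (-1.173360, 0.924444); Gamma_sss = 0.000000, Gamma_sst = 0.000000, Gamma_stt = 0.381825, Gamma_tss = 0.000000, Gamma_tst = -0.070784, Gamma_ttt = 0.000000; k1 = (-1.173360, 0.924444, -0.326306, -0.153559)
  k2: at (s, t) = (-0.940861, -0.153203), (ds/dtau, dt/dtau) = (-1.214148, 0.905249); Gamma_sss = 0.000000, Gamma_sst = 0.000000, Gamma_stt = 0.385789, Gamma_tss = 0.000000, Gamma_tst = -0.070056, Gamma_ttt = 0.000000; k2 = (-1.214148, 0.905249, -0.316145, -0.153999)
  k3: at (s, t) = (-0.945960, -0.155602), (ds/dtau, dt/dtau) = (-1.212878, 0.905194); Gamma_sss = 0.000000, Gamma_sst = 0.000000, Gamma_stt = 0.385927, Gamma_tss = 0.000000, Gamma_tst = -0.070031, Gamma_ttt = 0.000000; k3 = (-1.212878, 0.905194, -0.316219, -0.153774)
  k4: at (s, t) = (-1.097410, -0.042460), (ds/dtau, dt/dtau) = (-1.252415, 0.886000); Gamma_sss = 0.000000, Gamma_sst = 0.000000, Gamma_stt = 0.390020, Gamma_tss = 0.000000, Gamma_tst = -0.069296, Gamma_ttt = 0.000000; k4 = (-1.252415, 0.886000, -0.306165, -0.153788)
  Y <- Y + (h/6)(k1 + 2k2 + 2k3 + k4): s = -1.0975, t = -0.0425, ds/dtau = -1.2524, dt/dtau = 0.8860
step 4:
  k1: at (s, t) = (-1.097517, -0.042453), (ds/dtau, dt/dtau) = (-1.252410, 0.885990); Gamma_sss = 0.000000, Gamma_sst = 0.000000, Gamma_stt = 0.390023, Gamma_tss = 0.000000, Gamma_tst = -0.069296, Gamma_ttt = 0.000000; k1 = (-1.252410, 0.885990, -0.306160, -0.153785)
  k2: at (s, t) = (-1.254068, 0.068296), (ds/dtau, dt/dtau) = (-1.290680, 0.866767); Gamma_sss = 0.000000, Gamma_sst = 0.000000, Gamma_stt = 0.394254, Gamma_tss = 0.000000, Gamma_tst = -0.068552, Gamma_ttt = 0.000000; k2 = (-1.290680, 0.866767, -0.296197, -0.153381)
  k3: at (s, t) = (-1.258852, 0.065893), (ds/dtau, dt/dtau) = (-1.289435, 0.866817); Gamma_sss = 0.000000, Gamma_sst = 0.000000, Gamma_stt = 0.394383, Gamma_tss = 0.000000, Gamma_tst = -0.068530, Gamma_ttt = 0.000000; k3 = (-1.289435, 0.866817, -0.296329, -0.153192)
  k4: at (s, t) = (-1.419876, 0.174252), (ds/dtau, dt/dtau) = (-1.326492, 0.847692); Gamma_sss = 0.000000, Gamma_sst = 0.000000, Gamma_stt = 0.398735, Gamma_tss = 0.000000, Gamma_tst = -0.067782, Gamma_ttt = 0.000000; k4 = (-1.326492, 0.847692, -0.286524, -0.152436)
  Y <- Y + (h/6)(k1 + 2k2 + 2k3 + k4): s = -1.4200, t = 0.1742, ds/dtau = -1.3265, dt/dtau = 0.8477

Answer: s = -1.4200, t = 0.1742, ds/dtau = -1.3265, dt/dtau = 0.8477


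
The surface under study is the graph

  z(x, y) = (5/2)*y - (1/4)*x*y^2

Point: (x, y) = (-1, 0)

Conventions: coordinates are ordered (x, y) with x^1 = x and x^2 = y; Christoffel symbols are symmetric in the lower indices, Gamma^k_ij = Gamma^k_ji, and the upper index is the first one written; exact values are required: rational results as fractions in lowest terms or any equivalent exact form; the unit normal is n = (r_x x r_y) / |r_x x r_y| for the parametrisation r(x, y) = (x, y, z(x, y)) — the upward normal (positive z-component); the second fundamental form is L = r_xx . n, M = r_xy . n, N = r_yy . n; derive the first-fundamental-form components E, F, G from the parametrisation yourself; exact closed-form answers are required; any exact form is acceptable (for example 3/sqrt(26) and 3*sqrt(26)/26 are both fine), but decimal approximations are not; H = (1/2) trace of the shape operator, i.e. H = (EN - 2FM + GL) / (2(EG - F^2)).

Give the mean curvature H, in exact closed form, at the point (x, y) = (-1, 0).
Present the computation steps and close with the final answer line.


z_x = 0, z_y = 5/2, z_xx = 0, z_xy = 0, z_yy = 1/2
E = 1, F = 0, G = 29/4; answer radicand W^2 = 29/4
unnormalised second-form numerators: l = 0, m = 0, n = 1/2; L = l/sqrt(29/4), and similarly M = m/sqrt(W^2), N = n/sqrt(W^2)
H = (E*n - 2*F*m + G*l) / (2*(EG - F^2)*sqrt(W^2)); E*n - 2*F*m + G*l = 1/2, EG - F^2 = 29/4, so H = (1/29)/sqrt(29/4)

Answer: H = 2*sqrt(29)/841


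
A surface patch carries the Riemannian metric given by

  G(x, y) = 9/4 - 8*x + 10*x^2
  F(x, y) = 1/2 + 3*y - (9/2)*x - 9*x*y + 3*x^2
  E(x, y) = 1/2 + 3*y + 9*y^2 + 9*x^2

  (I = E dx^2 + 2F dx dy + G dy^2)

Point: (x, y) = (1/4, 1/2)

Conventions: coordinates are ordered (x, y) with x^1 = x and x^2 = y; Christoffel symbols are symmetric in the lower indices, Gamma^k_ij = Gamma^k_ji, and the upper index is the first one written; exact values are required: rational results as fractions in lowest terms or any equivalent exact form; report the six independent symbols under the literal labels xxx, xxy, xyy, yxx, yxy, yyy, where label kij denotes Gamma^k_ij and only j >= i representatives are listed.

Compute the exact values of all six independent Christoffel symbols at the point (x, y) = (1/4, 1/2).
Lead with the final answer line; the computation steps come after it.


Answer: Gamma_xxx = 96/359, Gamma_xxy = 440/359, Gamma_xyy = 168/359, Gamma_yxx = -5532/359, Gamma_yxy = -584/359, Gamma_yyy = 12/359

E = 77/16, F = -1/16, G = 7/8 at the point
E_x = 9/2, E_y = 12, F_x = -15/2, F_y = 3/4, G_x = -3, G_y = 0
EG - F^2 = 1077/256;  g^inv = (256/1077) * [[7/8, 1/16], [1/16, 77/16]]
first-kind symbols [ij,l] = (1/2)(d_i g_jl + d_j g_il - d_l g_ij): [xx,x] = E_x/2 = 9/4, [xx,y] = F_x - E_y/2 = -27/2, [xy,x] = E_y/2 = 6, [xy,y] = G_x/2 = -3/2, [yy,x] = F_y - G_x/2 = 9/4, [yy,y] = G_y/2 = 0
Gamma^x_ij = (G*[ij,x] - F*[ij,y])/(EG - F^2), Gamma^y_ij = (E*[ij,y] - F*[ij,x])/(EG - F^2)


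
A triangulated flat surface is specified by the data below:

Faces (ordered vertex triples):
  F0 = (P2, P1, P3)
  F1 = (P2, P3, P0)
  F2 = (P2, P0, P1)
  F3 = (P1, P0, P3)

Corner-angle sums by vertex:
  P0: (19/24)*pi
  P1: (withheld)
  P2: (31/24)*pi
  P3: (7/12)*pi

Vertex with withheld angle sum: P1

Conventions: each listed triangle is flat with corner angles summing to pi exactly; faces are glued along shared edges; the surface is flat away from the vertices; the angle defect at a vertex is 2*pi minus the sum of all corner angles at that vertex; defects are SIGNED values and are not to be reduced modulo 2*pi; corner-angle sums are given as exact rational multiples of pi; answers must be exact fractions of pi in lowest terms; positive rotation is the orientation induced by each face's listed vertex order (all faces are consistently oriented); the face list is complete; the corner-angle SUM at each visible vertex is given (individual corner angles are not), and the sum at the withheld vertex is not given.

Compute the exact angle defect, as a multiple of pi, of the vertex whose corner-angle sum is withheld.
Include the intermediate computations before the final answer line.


V = 4, E = 6, F = 4; chi = V - E + F = 2
Gauss-Bonnet: total defect = 2*pi*chi = 4*pi; visible defects sum to (10/3)*pi

Answer: defect(P1) = (2/3)*pi


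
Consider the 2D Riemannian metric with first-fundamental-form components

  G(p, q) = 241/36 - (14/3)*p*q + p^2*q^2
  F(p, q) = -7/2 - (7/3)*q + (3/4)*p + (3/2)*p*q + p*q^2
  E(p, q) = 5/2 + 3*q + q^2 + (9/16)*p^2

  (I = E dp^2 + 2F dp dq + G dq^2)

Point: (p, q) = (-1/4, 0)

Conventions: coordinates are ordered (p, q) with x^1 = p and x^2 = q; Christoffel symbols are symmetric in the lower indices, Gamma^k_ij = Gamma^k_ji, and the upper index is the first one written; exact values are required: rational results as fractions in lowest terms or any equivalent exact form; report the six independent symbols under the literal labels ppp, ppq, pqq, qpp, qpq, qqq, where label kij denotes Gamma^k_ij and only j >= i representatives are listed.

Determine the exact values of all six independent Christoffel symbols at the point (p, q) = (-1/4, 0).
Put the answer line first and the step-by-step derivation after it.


Answer: Gamma_ppp = -34164/31093, Gamma_ppq = 92544/31093, Gamma_pqq = -441808/93279, Gamma_qpp = -378/527, Gamma_qpq = 864/527, Gamma_qqq = -1329/527

E = 649/256, F = -59/16, G = 241/36 at the point
E_p = -9/32, E_q = 3, F_p = 3/4, F_q = -65/24, G_p = 0, G_q = 7/6
EG - F^2 = 31093/9216;  g^inv = (9216/31093) * [[241/36, 59/16], [59/16, 649/256]]
first-kind symbols [ij,l] = (1/2)(d_i g_jl + d_j g_il - d_l g_ij): [pp,p] = E_p/2 = -9/64, [pp,q] = F_p - E_q/2 = -3/4, [pq,p] = E_q/2 = 3/2, [pq,q] = G_p/2 = 0, [qq,p] = F_q - G_p/2 = -65/24, [qq,q] = G_q/2 = 7/12
Gamma^p_ij = (G*[ij,p] - F*[ij,q])/(EG - F^2), Gamma^q_ij = (E*[ij,q] - F*[ij,p])/(EG - F^2)


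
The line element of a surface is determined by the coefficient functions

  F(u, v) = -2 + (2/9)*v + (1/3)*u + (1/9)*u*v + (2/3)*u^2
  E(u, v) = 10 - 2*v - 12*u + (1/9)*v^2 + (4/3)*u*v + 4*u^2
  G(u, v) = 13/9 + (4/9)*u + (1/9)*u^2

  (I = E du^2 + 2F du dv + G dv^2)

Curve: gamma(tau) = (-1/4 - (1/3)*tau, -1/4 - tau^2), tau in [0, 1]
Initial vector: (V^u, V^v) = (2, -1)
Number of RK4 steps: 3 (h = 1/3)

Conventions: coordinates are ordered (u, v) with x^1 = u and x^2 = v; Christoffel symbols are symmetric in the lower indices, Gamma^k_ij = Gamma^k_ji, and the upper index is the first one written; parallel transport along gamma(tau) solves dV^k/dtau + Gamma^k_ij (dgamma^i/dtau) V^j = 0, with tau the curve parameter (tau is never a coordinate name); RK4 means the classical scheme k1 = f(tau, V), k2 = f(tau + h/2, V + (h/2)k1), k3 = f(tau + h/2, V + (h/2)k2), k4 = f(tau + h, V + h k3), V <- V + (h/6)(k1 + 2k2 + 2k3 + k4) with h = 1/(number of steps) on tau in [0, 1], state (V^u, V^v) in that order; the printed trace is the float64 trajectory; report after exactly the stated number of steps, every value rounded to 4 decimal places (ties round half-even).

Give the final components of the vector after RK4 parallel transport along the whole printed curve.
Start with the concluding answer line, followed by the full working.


Answer: V^u = 1.6140, V^v = -0.9495

gamma'(tau) = (-1/3, -2*tau); f(tau, V)^k = -Gamma^k_ij(gamma(tau)) gamma'^i(tau) V^j; h = 1/3; intermediate values shown to 6 dp
curve data and Christoffel symbols at the stage parameters:
  tau = 0.000000: gamma = (-0.250000, -0.250000), gamma' = (-0.333333, 0.000000); Gamma_uuu = -0.505387, Gamma_uuv = -0.084231, Gamma_uvv = 0.000000, Gamma_vuu = 0.082272, Gamma_vuv = 0.013712, Gamma_vvv = 0.000000
  tau = 0.166667: gamma = (-0.305556, -0.277778), gamma' = (-0.333333, -0.333333); Gamma_uuu = -0.492630, Gamma_uuv = -0.082105, Gamma_uvv = 0.000000, Gamma_vuu = 0.075126, Gamma_vuv = 0.012521, Gamma_vvv = 0.000000
  tau = 0.333333: gamma = (-0.361111, -0.361111), gamma' = (-0.333333, -0.666667); Gamma_uuu = -0.478412, Gamma_uuv = -0.079735, Gamma_uvv = 0.000000, Gamma_vuu = 0.068015, Gamma_vuv = 0.011336, Gamma_vvv = 0.000000
  tau = 0.500000: gamma = (-0.416667, -0.500000), gamma' = (-0.333333, -1.000000); Gamma_uuu = -0.463002, Gamma_uuv = -0.077167, Gamma_uvv = 0.000000, Gamma_vuu = 0.061091, Gamma_vuv = 0.010182, Gamma_vvv = 0.000000
  tau = 0.666667: gamma = (-0.472222, -0.694444), gamma' = (-0.333333, -1.333333); Gamma_uuu = -0.446678, Gamma_uuv = -0.074446, Gamma_uvv = 0.000000, Gamma_vuu = 0.054473, Gamma_vuv = 0.009079, Gamma_vvv = 0.000000
  tau = 0.833333: gamma = (-0.527778, -0.944444), gamma' = (-0.333333, -1.666667); Gamma_uuu = -0.429711, Gamma_uuv = -0.071619, Gamma_uvv = 0.000000, Gamma_vuu = 0.048251, Gamma_vuv = 0.008042, Gamma_vvv = 0.000000
  tau = 1.000000: gamma = (-0.583333, -1.250000), gamma' = (-0.333333, -2.000000); Gamma_uuu = -0.412357, Gamma_uuv = -0.068726, Gamma_uvv = 0.000000, Gamma_vuu = 0.042485, Gamma_vuv = 0.007081, Gamma_vvv = 0.000000
step 0: V^u = 2.0000, V^v = -1.0000
step 1: k1 = (-0.308848, 0.050278), k2 = (-0.346157, 0.052789), k3 = (-0.344977, 0.052609), k4 = (-0.374692, 0.053269); V <- V + (h/6)(k1 + 2k2 + 2k3 + k4): V^u = 1.8852, V^v = -0.9825
step 2: k1 = (-0.374738, 0.053276), k2 = (-0.396930, 0.052373), k3 = (-0.396070, 0.052259), k4 = (-0.411117, 0.050136); V <- V + (h/6)(k1 + 2k2 + 2k3 + k4): V^u = 1.7535, V^v = -0.9652
step 3: k1 = (-0.411179, 0.050144), k2 = (-0.419624, 0.047119), k3 = (-0.419242, 0.047076), k4 = (-0.421867, 0.043465); V <- V + (h/6)(k1 + 2k2 + 2k3 + k4): V^u = 1.6140, V^v = -0.9495


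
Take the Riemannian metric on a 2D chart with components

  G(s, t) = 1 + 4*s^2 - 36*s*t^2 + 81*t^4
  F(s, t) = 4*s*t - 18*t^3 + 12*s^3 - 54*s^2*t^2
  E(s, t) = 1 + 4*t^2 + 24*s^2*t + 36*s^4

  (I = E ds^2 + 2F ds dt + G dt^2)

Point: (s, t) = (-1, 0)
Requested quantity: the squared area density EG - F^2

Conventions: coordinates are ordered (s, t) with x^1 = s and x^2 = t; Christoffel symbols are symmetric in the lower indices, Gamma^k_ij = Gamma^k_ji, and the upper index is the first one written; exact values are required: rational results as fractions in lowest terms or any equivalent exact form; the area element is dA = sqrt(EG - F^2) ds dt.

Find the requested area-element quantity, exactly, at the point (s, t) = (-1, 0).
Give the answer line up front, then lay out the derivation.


Answer: EG - F^2 = 41

E = 37, F = -12, G = 5; EG - F^2 = 41


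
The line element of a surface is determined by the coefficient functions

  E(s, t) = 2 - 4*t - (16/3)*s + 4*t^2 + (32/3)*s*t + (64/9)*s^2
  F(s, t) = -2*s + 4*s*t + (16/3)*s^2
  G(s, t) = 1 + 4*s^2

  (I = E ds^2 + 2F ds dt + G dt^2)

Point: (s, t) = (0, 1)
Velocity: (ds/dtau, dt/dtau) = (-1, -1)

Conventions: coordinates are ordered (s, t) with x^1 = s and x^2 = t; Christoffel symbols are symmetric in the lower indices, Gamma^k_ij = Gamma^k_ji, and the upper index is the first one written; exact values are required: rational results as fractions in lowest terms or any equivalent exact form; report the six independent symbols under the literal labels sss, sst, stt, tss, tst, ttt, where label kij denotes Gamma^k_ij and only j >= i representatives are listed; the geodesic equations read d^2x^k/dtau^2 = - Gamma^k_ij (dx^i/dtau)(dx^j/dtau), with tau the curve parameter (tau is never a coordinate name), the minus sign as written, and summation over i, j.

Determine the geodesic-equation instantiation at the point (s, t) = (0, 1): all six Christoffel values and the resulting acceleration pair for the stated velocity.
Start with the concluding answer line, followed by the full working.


Answer: Gamma_sss = 4/3, Gamma_sst = 1, Gamma_stt = 0, Gamma_tss = 0, Gamma_tst = 0, Gamma_ttt = 0; accelerations (d^2s/dtau^2, d^2t/dtau^2) = (-10/3, 0)

E = 2, F = 0, G = 1 at the point
E_s = 16/3, E_t = 4, F_s = 2, F_t = 0, G_s = 0, G_t = 0
EG - F^2 = 2;  g^inv = (1/2) * [[1, 0], [0, 2]]
first-kind symbols [ij,l] = (1/2)(d_i g_jl + d_j g_il - d_l g_ij): [ss,s] = E_s/2 = 8/3, [ss,t] = F_s - E_t/2 = 0, [st,s] = E_t/2 = 2, [st,t] = G_s/2 = 0, [tt,s] = F_t - G_s/2 = 0, [tt,t] = G_t/2 = 0
Gamma^s_ij = (G*[ij,s] - F*[ij,t])/(EG - F^2), Gamma^t_ij = (E*[ij,t] - F*[ij,s])/(EG - F^2)
Gamma_sss = 4/3, Gamma_sst = 1, Gamma_stt = 0, Gamma_tss = 0, Gamma_tst = 0, Gamma_ttt = 0
d^2s/dtau^2 = -(Gamma_sss*(-1)^2 + 2*Gamma_sst*(-1)*(-1) + Gamma_stt*(-1)^2) = -10/3
d^2t/dtau^2 = -(Gamma_tss*(-1)^2 + 2*Gamma_tst*(-1)*(-1) + Gamma_ttt*(-1)^2) = 0


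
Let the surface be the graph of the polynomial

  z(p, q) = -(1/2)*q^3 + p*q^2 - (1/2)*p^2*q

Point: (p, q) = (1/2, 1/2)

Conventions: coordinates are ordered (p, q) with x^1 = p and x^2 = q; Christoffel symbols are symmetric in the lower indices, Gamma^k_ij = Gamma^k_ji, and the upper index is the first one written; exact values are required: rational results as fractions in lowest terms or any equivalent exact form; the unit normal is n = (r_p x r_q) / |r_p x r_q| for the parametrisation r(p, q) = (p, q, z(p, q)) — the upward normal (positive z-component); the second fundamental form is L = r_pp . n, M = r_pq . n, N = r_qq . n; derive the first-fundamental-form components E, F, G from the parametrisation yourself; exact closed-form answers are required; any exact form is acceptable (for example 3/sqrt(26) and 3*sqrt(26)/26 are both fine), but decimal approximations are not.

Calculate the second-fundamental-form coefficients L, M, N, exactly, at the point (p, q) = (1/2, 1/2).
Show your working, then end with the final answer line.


z_p = 0, z_q = 0, z_pp = -1/2, z_pq = 1/2, z_qq = -1/2
E = 1, F = 0, G = 1; answer radicand W^2 = 1
unnormalised second-form numerators: l = -1/2, m = 1/2, n = -1/2; L = l/sqrt(1), and similarly M = m/sqrt(W^2), N = n/sqrt(W^2)

Answer: L = -1/2, M = 1/2, N = -1/2


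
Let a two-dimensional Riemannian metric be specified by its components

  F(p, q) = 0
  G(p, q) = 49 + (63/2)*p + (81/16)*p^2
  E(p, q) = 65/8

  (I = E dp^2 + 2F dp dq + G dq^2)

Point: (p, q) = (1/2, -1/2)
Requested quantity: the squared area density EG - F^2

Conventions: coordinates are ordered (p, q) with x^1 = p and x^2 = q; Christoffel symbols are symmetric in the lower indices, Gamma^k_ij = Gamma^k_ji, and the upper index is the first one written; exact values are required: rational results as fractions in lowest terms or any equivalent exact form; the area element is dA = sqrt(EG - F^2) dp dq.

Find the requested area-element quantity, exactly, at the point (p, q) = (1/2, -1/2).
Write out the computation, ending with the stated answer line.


E = 65/8, F = 0, G = 4225/64; EG - F^2 = 274625/512

Answer: EG - F^2 = 274625/512


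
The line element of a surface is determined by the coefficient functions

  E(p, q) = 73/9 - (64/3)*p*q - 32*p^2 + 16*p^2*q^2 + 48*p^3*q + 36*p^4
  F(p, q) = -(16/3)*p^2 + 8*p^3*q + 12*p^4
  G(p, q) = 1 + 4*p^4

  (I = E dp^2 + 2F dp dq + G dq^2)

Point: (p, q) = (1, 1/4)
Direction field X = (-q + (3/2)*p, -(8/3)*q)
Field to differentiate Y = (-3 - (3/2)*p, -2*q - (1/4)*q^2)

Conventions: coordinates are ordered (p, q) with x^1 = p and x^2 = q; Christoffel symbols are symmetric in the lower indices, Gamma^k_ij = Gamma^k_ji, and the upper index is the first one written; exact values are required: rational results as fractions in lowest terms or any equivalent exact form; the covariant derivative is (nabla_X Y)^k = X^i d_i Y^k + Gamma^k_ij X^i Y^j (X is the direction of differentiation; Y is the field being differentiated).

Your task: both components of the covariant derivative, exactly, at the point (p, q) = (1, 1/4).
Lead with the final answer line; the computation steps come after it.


Answer: (nabla_X Y)^p = -184683/13696, (nabla_X Y)^q = -80975/20544

E = 178/9, F = 26/3, G = 5 at the point
E_p = 338/3, E_q = 104/3, F_p = 130/3, F_q = 8, G_p = 16, G_q = 0
EG - F^2 = 214/9;  g^inv = (9/214) * [[5, -26/3], [-26/3, 178/9]]
first-kind symbols [ij,l] = (1/2)(d_i g_jl + d_j g_il - d_l g_ij): [pp,p] = E_p/2 = 169/3, [pp,q] = F_p - E_q/2 = 26, [pq,p] = E_q/2 = 52/3, [pq,q] = G_p/2 = 8, [qq,p] = F_q - G_p/2 = 0, [qq,q] = G_q/2 = 0
Gamma^p_ij = (G*[ij,p] - F*[ij,q])/(EG - F^2), Gamma^q_ij = (E*[ij,q] - F*[ij,p])/(EG - F^2)
Gamma_ppp = 507/214, Gamma_ppq = 78/107, Gamma_pqq = 0, Gamma_qpp = 117/107, Gamma_qpq = 36/107, Gamma_qqq = 0
X = (5/4, -2/3), Y = (-9/2, -33/64) at the point


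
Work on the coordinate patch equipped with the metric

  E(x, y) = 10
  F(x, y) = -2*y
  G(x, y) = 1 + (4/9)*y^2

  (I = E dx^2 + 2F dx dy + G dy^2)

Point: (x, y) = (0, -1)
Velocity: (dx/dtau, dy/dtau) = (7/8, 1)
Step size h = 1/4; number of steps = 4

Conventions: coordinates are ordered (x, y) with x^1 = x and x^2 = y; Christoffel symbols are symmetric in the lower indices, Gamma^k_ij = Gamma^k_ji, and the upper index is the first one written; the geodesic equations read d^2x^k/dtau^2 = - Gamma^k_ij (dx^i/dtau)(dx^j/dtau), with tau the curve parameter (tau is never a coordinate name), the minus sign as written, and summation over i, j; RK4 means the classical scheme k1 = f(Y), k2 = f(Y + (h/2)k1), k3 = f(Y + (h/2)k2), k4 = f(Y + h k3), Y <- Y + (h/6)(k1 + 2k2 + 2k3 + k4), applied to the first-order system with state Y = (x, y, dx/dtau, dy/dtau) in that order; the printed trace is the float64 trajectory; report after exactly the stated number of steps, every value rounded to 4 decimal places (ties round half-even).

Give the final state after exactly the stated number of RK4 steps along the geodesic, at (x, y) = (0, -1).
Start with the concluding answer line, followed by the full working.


Answer: x = 0.9750, y = 0.0146, dx/dtau = 1.0780, dy/dtau = 1.0220

f(Y) = (dx/dtau, dy/dtau, -Gamma^x_ij Y'^i Y'^j, -Gamma^y_ij Y'^i Y'^j) with the Gammas evaluated at the stage position; h = 0.250000; intermediate values shown to 6 dp
step 0: x = 0.0000, y = -1.0000, dx/dtau = 0.8750, dy/dtau = 1.0000
step 1:
  k1: at (x, y) = (0.000000, -1.000000), (dx/dtau, dy/dtau) = (0.875000, 1.000000); Gamma_xxx = 0.000000, Gamma_xxy = 0.000000, Gamma_xyy = -0.191489, Gamma_yxx = 0.000000, Gamma_yxy = 0.000000, Gamma_yyy = -0.042553; k1 = (0.875000, 1.000000, 0.191489, 0.042553)
  k2: at (x, y) = (0.109375, -0.875000), (dx/dtau, dy/dtau) = (0.898936, 1.005319); Gamma_xxx = 0.000000, Gamma_xxy = 0.000000, Gamma_xyy = -0.193418, Gamma_yxx = 0.000000, Gamma_yxy = 0.000000, Gamma_yyy = -0.037609; k2 = (0.898936, 1.005319, 0.195482, 0.038010)
  k3: at (x, y) = (0.112367, -0.874335), (dx/dtau, dy/dtau) = (0.899435, 1.004751); Gamma_xxx = 0.000000, Gamma_xxy = 0.000000, Gamma_xyy = -0.193428, Gamma_yxx = 0.000000, Gamma_yxy = 0.000000, Gamma_yyy = -0.037582; k3 = (0.899435, 1.004751, 0.195271, 0.037940)
  k4: at (x, y) = (0.224859, -0.748812), (dx/dtau, dy/dtau) = (0.923818, 1.009485); Gamma_xxx = 0.000000, Gamma_xxy = 0.000000, Gamma_xyy = -0.195137, Gamma_yxx = 0.000000, Gamma_yxy = 0.000000, Gamma_yyy = -0.032471; k4 = (0.923818, 1.009485, 0.198856, 0.033090)
  Y <- Y + (h/6)(k1 + 2k2 + 2k3 + k4): x = 0.2248, y = -0.7488, dx/dtau = 0.9238, dy/dtau = 1.0095
step 2:
  k1: at (x, y) = (0.224815, -0.748766), (dx/dtau, dy/dtau) = (0.923827, 1.009481); Gamma_xxx = 0.000000, Gamma_xxy = 0.000000, Gamma_xyy = -0.195138, Gamma_yxx = 0.000000, Gamma_yxy = 0.000000, Gamma_yyy = -0.032469; k1 = (0.923827, 1.009481, 0.198855, 0.033088)
  k2: at (x, y) = (0.340293, -0.622580), (dx/dtau, dy/dtau) = (0.948684, 1.013617); Gamma_xxx = 0.000000, Gamma_xxy = 0.000000, Gamma_xyy = -0.196613, Gamma_yxx = 0.000000, Gamma_yxy = 0.000000, Gamma_yyy = -0.027202; k2 = (0.948684, 1.013617, 0.202004, 0.027947)
  k3: at (x, y) = (0.343401, -0.622063), (dx/dtau, dy/dtau) = (0.949078, 1.012974); Gamma_xxx = 0.000000, Gamma_xxy = 0.000000, Gamma_xyy = -0.196618, Gamma_yxx = 0.000000, Gamma_yxy = 0.000000, Gamma_yyy = -0.027180; k3 = (0.949078, 1.012974, 0.201754, 0.027890)
  k4: at (x, y) = (0.462084, -0.495522), (dx/dtau, dy/dtau) = (0.974265, 1.016453); Gamma_xxx = 0.000000, Gamma_xxy = 0.000000, Gamma_xyy = -0.197841, Gamma_yxx = 0.000000, Gamma_yxy = 0.000000, Gamma_yyy = -0.021785; k4 = (0.974265, 1.016453, 0.204405, 0.022508)
  Y <- Y + (h/6)(k1 + 2k2 + 2k3 + k4): x = 0.4620, y = -0.4955, dx/dtau = 0.9743, dy/dtau = 1.0165
step 3:
  k1: at (x, y) = (0.462049, -0.495469), (dx/dtau, dy/dtau) = (0.974276, 1.016451); Gamma_xxx = 0.000000, Gamma_xxy = 0.000000, Gamma_xyy = -0.197841, Gamma_yxx = 0.000000, Gamma_yxy = 0.000000, Gamma_yyy = -0.021783; k1 = (0.974276, 1.016451, 0.204404, 0.022506)
  k2: at (x, y) = (0.583834, -0.368413), (dx/dtau, dy/dtau) = (0.999827, 1.019264); Gamma_xxx = 0.000000, Gamma_xxy = 0.000000, Gamma_xyy = -0.198801, Gamma_yxx = 0.000000, Gamma_yxy = 0.000000, Gamma_yyy = -0.016276; k2 = (0.999827, 1.019264, 0.206534, 0.016909)
  k3: at (x, y) = (0.587027, -0.368061), (dx/dtau, dy/dtau) = (1.000093, 1.018564); Gamma_xxx = 0.000000, Gamma_xxy = 0.000000, Gamma_xyy = -0.198803, Gamma_yxx = 0.000000, Gamma_yxy = 0.000000, Gamma_yyy = -0.016260; k3 = (1.000093, 1.018564, 0.206253, 0.016870)
  k4: at (x, y) = (0.712072, -0.240828), (dx/dtau, dy/dtau) = (1.025839, 1.020668); Gamma_xxx = 0.000000, Gamma_xxy = 0.000000, Gamma_xyy = -0.199486, Gamma_yxx = 0.000000, Gamma_yxy = 0.000000, Gamma_yyy = -0.010676; k4 = (1.025839, 1.020668, 0.207817, 0.011122)
  Y <- Y + (h/6)(k1 + 2k2 + 2k3 + k4): x = 0.7120, y = -0.2408, dx/dtau = 1.0259, dy/dtau = 1.0207
step 4:
  k1: at (x, y) = (0.712047, -0.240770), (dx/dtau, dy/dtau) = (1.025851, 1.020667); Gamma_xxx = 0.000000, Gamma_xxy = 0.000000, Gamma_xyy = -0.199486, Gamma_yxx = 0.000000, Gamma_yxy = 0.000000, Gamma_yyy = -0.010673; k1 = (1.025851, 1.020667, 0.207817, 0.011119)
  k2: at (x, y) = (0.840278, -0.113187), (dx/dtau, dy/dtau) = (1.051828, 1.022057); Gamma_xxx = 0.000000, Gamma_xxy = 0.000000, Gamma_xyy = -0.199886, Gamma_yxx = 0.000000, Gamma_yxy = 0.000000, Gamma_yyy = -0.005028; k2 = (1.051828, 1.022057, 0.208801, 0.005252)
  k3: at (x, y) = (0.843526, -0.113013), (dx/dtau, dy/dtau) = (1.051951, 1.021323); Gamma_xxx = 0.000000, Gamma_xxy = 0.000000, Gamma_xyy = -0.199887, Gamma_yxx = 0.000000, Gamma_yxy = 0.000000, Gamma_yyy = -0.005020; k3 = (1.051951, 1.021323, 0.208502, 0.005236)
  k4: at (x, y) = (0.975035, 0.014561), (dx/dtau, dy/dtau) = (1.077976, 1.021976); Gamma_xxx = 0.000000, Gamma_xxy = 0.000000, Gamma_xyy = -0.199998, Gamma_yxx = 0.000000, Gamma_yxy = 0.000000, Gamma_yyy = 0.000647; k4 = (1.077976, 1.021976, 0.208885, -0.000676)
  Y <- Y + (h/6)(k1 + 2k2 + 2k3 + k4): x = 0.9750, y = 0.0146, dx/dtau = 1.0780, dy/dtau = 1.0220


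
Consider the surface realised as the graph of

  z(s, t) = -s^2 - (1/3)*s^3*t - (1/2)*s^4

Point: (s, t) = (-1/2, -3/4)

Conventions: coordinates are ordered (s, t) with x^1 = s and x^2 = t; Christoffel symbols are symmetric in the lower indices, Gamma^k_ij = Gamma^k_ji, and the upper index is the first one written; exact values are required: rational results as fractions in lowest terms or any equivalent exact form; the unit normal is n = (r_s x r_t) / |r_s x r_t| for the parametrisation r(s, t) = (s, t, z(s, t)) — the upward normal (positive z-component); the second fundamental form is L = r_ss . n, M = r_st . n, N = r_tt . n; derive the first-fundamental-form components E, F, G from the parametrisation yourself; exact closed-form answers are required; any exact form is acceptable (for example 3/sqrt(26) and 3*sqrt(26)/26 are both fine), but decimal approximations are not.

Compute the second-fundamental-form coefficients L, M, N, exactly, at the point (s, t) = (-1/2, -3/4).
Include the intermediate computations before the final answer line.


z_s = 23/16, z_t = 1/24, z_ss = -17/4, z_st = -1/4, z_tt = 0
E = 785/256, F = 23/384, G = 577/576; answer radicand W^2 = 7069/2304
unnormalised second-form numerators: l = -17/4, m = -1/4, n = 0; L = l/sqrt(7069/2304), and similarly M = m/sqrt(W^2), N = n/sqrt(W^2)

Answer: L = -204*sqrt(7069)/7069, M = -12*sqrt(7069)/7069, N = 0


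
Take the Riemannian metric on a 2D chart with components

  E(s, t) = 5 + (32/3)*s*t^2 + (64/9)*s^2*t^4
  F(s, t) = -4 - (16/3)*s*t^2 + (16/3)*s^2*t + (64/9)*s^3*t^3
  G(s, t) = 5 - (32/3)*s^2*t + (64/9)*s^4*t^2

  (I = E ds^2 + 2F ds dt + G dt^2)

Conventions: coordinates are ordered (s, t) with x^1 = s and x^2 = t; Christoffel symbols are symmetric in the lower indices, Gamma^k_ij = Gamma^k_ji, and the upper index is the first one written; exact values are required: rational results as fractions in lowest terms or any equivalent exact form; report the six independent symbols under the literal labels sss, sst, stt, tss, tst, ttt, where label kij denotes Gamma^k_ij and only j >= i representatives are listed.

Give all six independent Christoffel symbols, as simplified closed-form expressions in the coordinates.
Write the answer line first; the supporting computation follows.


Answer: Gamma_sss = (64*s*t^4 + 48*t^2)/(64*s^4*t^2 + 64*s^2*t^4 - 96*s^2*t + 96*s*t^2 + 81), Gamma_sst = (128*s^2*t^3 + 96*s*t)/(64*s^4*t^2 + 64*s^2*t^4 - 96*s^2*t + 96*s*t^2 + 81), Gamma_stt = (64*s^3*t^2 + 48*s^2)/(64*s^4*t^2 + 64*s^2*t^4 - 96*s^2*t + 96*s*t^2 + 81), Gamma_tss = (64*s^2*t^3 - 48*t^2)/(64*s^4*t^2 + 64*s^2*t^4 - 96*s^2*t + 96*s*t^2 + 81), Gamma_tst = (128*s^3*t^2 - 96*s*t)/(64*s^4*t^2 + 64*s^2*t^4 - 96*s^2*t + 96*s*t^2 + 81), Gamma_ttt = (64*s^4*t - 48*s^2)/(64*s^4*t^2 + 64*s^2*t^4 - 96*s^2*t + 96*s*t^2 + 81)

E = 5 + (32/3)*s*t^2 + (64/9)*s^2*t^4; F = -4 - (16/3)*s*t^2 + (16/3)*s^2*t + (64/9)*s^3*t^3; G = 5 - (32/3)*s^2*t + (64/9)*s^4*t^2
Gamma^k_ij = (1/2) g^{kl} (d_i g_jl + d_j g_il - d_l g_ij), with g^inv = (1/(EG-F^2)) [[G, -F], [-F, E]]
first partials: E_s = (32/3)*t^2 + (128/9)*s*t^4, E_t = (64/3)*s*t + (256/9)*s^2*t^3, F_s = -(16/3)*t^2 + (32/3)*s*t + (64/3)*s^2*t^3, F_t = -(32/3)*s*t + (16/3)*s^2 + (64/3)*s^3*t^2, G_s = -(64/3)*s*t + (256/9)*s^3*t^2, G_t = -(32/3)*s^2 + (128/9)*s^4*t
D = EG - F^2 = 9 + (32/3)*s*t^2 - (32/3)*s^2*t + (64/9)*s^2*t^4 + (64/9)*s^4*t^2
expanded: Gamma^s_ss = (G E_s - 2F F_s + F E_t)/(2D), Gamma^s_st = (G E_t - F G_s)/(2D), Gamma^s_tt = (2G F_t - G G_s - F G_t)/(2D), Gamma^t_ss = (2E F_s - E E_t - F E_s)/(2D), Gamma^t_st = (E G_s - F E_t)/(2D), Gamma^t_tt = (E G_t - 2F F_t + F G_s)/(2D); substitute and cancel common factors


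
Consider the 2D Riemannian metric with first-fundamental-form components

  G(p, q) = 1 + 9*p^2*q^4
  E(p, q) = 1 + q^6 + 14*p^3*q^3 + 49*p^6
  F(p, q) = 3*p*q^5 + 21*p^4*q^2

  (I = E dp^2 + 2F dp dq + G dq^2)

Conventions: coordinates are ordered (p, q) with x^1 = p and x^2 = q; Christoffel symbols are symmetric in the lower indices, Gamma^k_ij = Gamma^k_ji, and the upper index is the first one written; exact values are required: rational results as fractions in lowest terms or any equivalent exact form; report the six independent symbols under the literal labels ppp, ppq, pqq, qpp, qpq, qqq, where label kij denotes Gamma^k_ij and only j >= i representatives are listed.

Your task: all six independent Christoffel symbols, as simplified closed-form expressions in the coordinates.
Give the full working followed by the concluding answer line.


E = 1 + q^6 + 14*p^3*q^3 + 49*p^6; F = 3*p*q^5 + 21*p^4*q^2; G = 1 + 9*p^2*q^4
Gamma^k_ij = (1/2) g^{kl} (d_i g_jl + d_j g_il - d_l g_ij), with g^inv = (1/(EG-F^2)) [[G, -F], [-F, E]]
first partials: E_p = 42*p^2*q^3 + 294*p^5, E_q = 6*q^5 + 42*p^3*q^2, F_p = 3*q^5 + 84*p^3*q^2, F_q = 15*p*q^4 + 42*p^4*q, G_p = 18*p*q^4, G_q = 36*p^2*q^3
D = EG - F^2 = 1 + q^6 + 9*p^2*q^4 + 14*p^3*q^3 + 49*p^6
expanded: Gamma^p_pp = (G E_p - 2F F_p + F E_q)/(2D), Gamma^p_pq = (G E_q - F G_p)/(2D), Gamma^p_qq = (2G F_q - G G_p - F G_q)/(2D), Gamma^q_pp = (2E F_p - E E_q - F E_p)/(2D), Gamma^q_pq = (E G_p - F E_q)/(2D), Gamma^q_qq = (E G_q - 2F F_q + F G_p)/(2D); substitute and cancel common factors

Answer: Gamma_ppp = (147*p^5 + 21*p^2*q^3)/(49*p^6 + 14*p^3*q^3 + 9*p^2*q^4 + q^6 + 1), Gamma_ppq = (21*p^3*q^2 + 3*q^5)/(49*p^6 + 14*p^3*q^3 + 9*p^2*q^4 + q^6 + 1), Gamma_pqq = (42*p^4*q + 6*p*q^4)/(49*p^6 + 14*p^3*q^3 + 9*p^2*q^4 + q^6 + 1), Gamma_qpp = 63*p^3*q^2/(49*p^6 + 14*p^3*q^3 + 9*p^2*q^4 + q^6 + 1), Gamma_qpq = 9*p*q^4/(49*p^6 + 14*p^3*q^3 + 9*p^2*q^4 + q^6 + 1), Gamma_qqq = 18*p^2*q^3/(49*p^6 + 14*p^3*q^3 + 9*p^2*q^4 + q^6 + 1)


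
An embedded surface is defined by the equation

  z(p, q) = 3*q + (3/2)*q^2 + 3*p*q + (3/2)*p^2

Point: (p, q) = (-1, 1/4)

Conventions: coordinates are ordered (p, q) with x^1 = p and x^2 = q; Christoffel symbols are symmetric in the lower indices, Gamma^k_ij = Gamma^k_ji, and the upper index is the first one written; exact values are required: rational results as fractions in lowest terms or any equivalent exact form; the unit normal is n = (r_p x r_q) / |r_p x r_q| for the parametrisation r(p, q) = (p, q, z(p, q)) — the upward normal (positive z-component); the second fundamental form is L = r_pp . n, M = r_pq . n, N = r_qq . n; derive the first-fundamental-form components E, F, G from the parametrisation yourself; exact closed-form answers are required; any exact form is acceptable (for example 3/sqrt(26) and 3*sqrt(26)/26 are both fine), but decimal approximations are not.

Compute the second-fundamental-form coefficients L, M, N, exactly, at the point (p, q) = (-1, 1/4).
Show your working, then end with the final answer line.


z_p = -9/4, z_q = 3/4, z_pp = 3, z_pq = 3, z_qq = 3
E = 97/16, F = -27/16, G = 25/16; answer radicand W^2 = 53/8
unnormalised second-form numerators: l = 3, m = 3, n = 3; L = l/sqrt(53/8), and similarly M = m/sqrt(W^2), N = n/sqrt(W^2)

Answer: L = 6*sqrt(106)/53, M = 6*sqrt(106)/53, N = 6*sqrt(106)/53


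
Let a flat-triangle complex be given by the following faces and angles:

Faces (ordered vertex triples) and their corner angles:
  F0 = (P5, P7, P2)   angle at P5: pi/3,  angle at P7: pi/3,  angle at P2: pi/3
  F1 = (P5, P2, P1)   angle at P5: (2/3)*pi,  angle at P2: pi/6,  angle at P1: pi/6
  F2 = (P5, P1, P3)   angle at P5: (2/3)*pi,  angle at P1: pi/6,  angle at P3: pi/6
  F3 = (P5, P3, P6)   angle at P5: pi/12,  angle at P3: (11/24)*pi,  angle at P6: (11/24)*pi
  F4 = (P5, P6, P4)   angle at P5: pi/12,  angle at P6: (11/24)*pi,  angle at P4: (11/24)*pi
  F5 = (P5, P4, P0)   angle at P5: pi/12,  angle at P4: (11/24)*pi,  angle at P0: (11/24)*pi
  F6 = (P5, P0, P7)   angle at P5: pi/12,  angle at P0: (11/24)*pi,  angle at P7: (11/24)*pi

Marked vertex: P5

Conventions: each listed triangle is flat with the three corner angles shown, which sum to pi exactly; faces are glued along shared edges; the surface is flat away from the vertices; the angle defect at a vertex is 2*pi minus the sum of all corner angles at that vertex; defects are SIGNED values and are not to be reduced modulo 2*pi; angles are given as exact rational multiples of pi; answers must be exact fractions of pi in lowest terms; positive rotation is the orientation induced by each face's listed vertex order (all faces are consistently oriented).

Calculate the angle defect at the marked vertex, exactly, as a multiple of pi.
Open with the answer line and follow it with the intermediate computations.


Answer: defect(P5) = 0

Sum of corner angles at P5: 2*pi
defect = 2*pi - 2*pi


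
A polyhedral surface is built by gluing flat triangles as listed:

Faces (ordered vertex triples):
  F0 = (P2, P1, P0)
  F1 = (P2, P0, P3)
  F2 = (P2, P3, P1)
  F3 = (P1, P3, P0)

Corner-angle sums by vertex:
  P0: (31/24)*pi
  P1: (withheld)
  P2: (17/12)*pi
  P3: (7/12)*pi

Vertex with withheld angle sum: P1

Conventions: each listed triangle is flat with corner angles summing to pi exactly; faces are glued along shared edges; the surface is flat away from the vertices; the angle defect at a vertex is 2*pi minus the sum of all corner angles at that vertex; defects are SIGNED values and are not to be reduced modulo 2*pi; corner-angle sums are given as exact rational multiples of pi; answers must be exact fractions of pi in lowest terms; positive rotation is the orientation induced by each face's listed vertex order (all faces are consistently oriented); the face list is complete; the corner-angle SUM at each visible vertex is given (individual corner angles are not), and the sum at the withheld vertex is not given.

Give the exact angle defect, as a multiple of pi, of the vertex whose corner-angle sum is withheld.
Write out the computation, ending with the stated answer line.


V = 4, E = 6, F = 4; chi = V - E + F = 2
Gauss-Bonnet: total defect = 2*pi*chi = 4*pi; visible defects sum to (65/24)*pi

Answer: defect(P1) = (31/24)*pi


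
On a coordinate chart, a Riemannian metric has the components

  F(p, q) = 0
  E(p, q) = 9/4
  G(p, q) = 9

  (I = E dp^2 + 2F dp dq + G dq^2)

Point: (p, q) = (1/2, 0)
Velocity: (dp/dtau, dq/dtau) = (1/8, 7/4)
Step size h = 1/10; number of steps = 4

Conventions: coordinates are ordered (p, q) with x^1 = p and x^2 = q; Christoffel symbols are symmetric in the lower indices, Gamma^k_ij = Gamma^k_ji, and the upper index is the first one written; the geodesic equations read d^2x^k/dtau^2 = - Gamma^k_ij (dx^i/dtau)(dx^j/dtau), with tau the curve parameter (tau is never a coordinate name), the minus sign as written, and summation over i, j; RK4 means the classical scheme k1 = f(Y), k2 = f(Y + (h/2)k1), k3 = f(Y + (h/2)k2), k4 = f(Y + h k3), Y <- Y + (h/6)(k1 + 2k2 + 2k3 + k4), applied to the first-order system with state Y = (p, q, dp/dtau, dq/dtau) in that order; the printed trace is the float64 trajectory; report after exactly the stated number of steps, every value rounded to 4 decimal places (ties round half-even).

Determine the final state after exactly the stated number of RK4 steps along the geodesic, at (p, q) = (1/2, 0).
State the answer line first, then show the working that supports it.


Answer: p = 0.5500, q = 0.7000, dp/dtau = 0.1250, dq/dtau = 1.7500

f(Y) = (dp/dtau, dq/dtau, -Gamma^p_ij Y'^i Y'^j, -Gamma^q_ij Y'^i Y'^j) with the Gammas evaluated at the stage position; h = 0.100000; intermediate values shown to 6 dp
step 0: p = 0.5000, q = 0.0000, dp/dtau = 0.1250, dq/dtau = 1.7500
step 1:
  k1: at (p, q) = (0.500000, 0.000000), (dp/dtau, dq/dtau) = (0.125000, 1.750000); Gamma_ppp = 0.000000, Gamma_ppq = 0.000000, Gamma_pqq = 0.000000, Gamma_qpp = 0.000000, Gamma_qpq = 0.000000, Gamma_qqq = 0.000000; k1 = (0.125000, 1.750000, 0.000000, 0.000000)
  k2: at (p, q) = (0.506250, 0.087500), (dp/dtau, dq/dtau) = (0.125000, 1.750000); Gamma_ppp = 0.000000, Gamma_ppq = 0.000000, Gamma_pqq = 0.000000, Gamma_qpp = 0.000000, Gamma_qpq = 0.000000, Gamma_qqq = 0.000000; k2 = (0.125000, 1.750000, 0.000000, 0.000000)
  k3: at (p, q) = (0.506250, 0.087500), (dp/dtau, dq/dtau) = (0.125000, 1.750000); Gamma_ppp = 0.000000, Gamma_ppq = 0.000000, Gamma_pqq = 0.000000, Gamma_qpp = 0.000000, Gamma_qpq = 0.000000, Gamma_qqq = 0.000000; k3 = (0.125000, 1.750000, 0.000000, 0.000000)
  k4: at (p, q) = (0.512500, 0.175000), (dp/dtau, dq/dtau) = (0.125000, 1.750000); Gamma_ppp = 0.000000, Gamma_ppq = 0.000000, Gamma_pqq = 0.000000, Gamma_qpp = 0.000000, Gamma_qpq = 0.000000, Gamma_qqq = 0.000000; k4 = (0.125000, 1.750000, 0.000000, 0.000000)
  Y <- Y + (h/6)(k1 + 2k2 + 2k3 + k4): p = 0.5125, q = 0.1750, dp/dtau = 0.1250, dq/dtau = 1.7500
step 2:
  k1: at (p, q) = (0.512500, 0.175000), (dp/dtau, dq/dtau) = (0.125000, 1.750000); Gamma_ppp = 0.000000, Gamma_ppq = 0.000000, Gamma_pqq = 0.000000, Gamma_qpp = 0.000000, Gamma_qpq = 0.000000, Gamma_qqq = 0.000000; k1 = (0.125000, 1.750000, 0.000000, 0.000000)
  k2: at (p, q) = (0.518750, 0.262500), (dp/dtau, dq/dtau) = (0.125000, 1.750000); Gamma_ppp = 0.000000, Gamma_ppq = 0.000000, Gamma_pqq = 0.000000, Gamma_qpp = 0.000000, Gamma_qpq = 0.000000, Gamma_qqq = 0.000000; k2 = (0.125000, 1.750000, 0.000000, 0.000000)
  k3: at (p, q) = (0.518750, 0.262500), (dp/dtau, dq/dtau) = (0.125000, 1.750000); Gamma_ppp = 0.000000, Gamma_ppq = 0.000000, Gamma_pqq = 0.000000, Gamma_qpp = 0.000000, Gamma_qpq = 0.000000, Gamma_qqq = 0.000000; k3 = (0.125000, 1.750000, 0.000000, 0.000000)
  k4: at (p, q) = (0.525000, 0.350000), (dp/dtau, dq/dtau) = (0.125000, 1.750000); Gamma_ppp = 0.000000, Gamma_ppq = 0.000000, Gamma_pqq = 0.000000, Gamma_qpp = 0.000000, Gamma_qpq = 0.000000, Gamma_qqq = 0.000000; k4 = (0.125000, 1.750000, 0.000000, 0.000000)
  Y <- Y + (h/6)(k1 + 2k2 + 2k3 + k4): p = 0.5250, q = 0.3500, dp/dtau = 0.1250, dq/dtau = 1.7500
step 3:
  k1: at (p, q) = (0.525000, 0.350000), (dp/dtau, dq/dtau) = (0.125000, 1.750000); Gamma_ppp = 0.000000, Gamma_ppq = 0.000000, Gamma_pqq = 0.000000, Gamma_qpp = 0.000000, Gamma_qpq = 0.000000, Gamma_qqq = 0.000000; k1 = (0.125000, 1.750000, 0.000000, 0.000000)
  k2: at (p, q) = (0.531250, 0.437500), (dp/dtau, dq/dtau) = (0.125000, 1.750000); Gamma_ppp = 0.000000, Gamma_ppq = 0.000000, Gamma_pqq = 0.000000, Gamma_qpp = 0.000000, Gamma_qpq = 0.000000, Gamma_qqq = 0.000000; k2 = (0.125000, 1.750000, 0.000000, 0.000000)
  k3: at (p, q) = (0.531250, 0.437500), (dp/dtau, dq/dtau) = (0.125000, 1.750000); Gamma_ppp = 0.000000, Gamma_ppq = 0.000000, Gamma_pqq = 0.000000, Gamma_qpp = 0.000000, Gamma_qpq = 0.000000, Gamma_qqq = 0.000000; k3 = (0.125000, 1.750000, 0.000000, 0.000000)
  k4: at (p, q) = (0.537500, 0.525000), (dp/dtau, dq/dtau) = (0.125000, 1.750000); Gamma_ppp = 0.000000, Gamma_ppq = 0.000000, Gamma_pqq = 0.000000, Gamma_qpp = 0.000000, Gamma_qpq = 0.000000, Gamma_qqq = 0.000000; k4 = (0.125000, 1.750000, 0.000000, 0.000000)
  Y <- Y + (h/6)(k1 + 2k2 + 2k3 + k4): p = 0.5375, q = 0.5250, dp/dtau = 0.1250, dq/dtau = 1.7500
step 4:
  k1: at (p, q) = (0.537500, 0.525000), (dp/dtau, dq/dtau) = (0.125000, 1.750000); Gamma_ppp = 0.000000, Gamma_ppq = 0.000000, Gamma_pqq = 0.000000, Gamma_qpp = 0.000000, Gamma_qpq = 0.000000, Gamma_qqq = 0.000000; k1 = (0.125000, 1.750000, 0.000000, 0.000000)
  k2: at (p, q) = (0.543750, 0.612500), (dp/dtau, dq/dtau) = (0.125000, 1.750000); Gamma_ppp = 0.000000, Gamma_ppq = 0.000000, Gamma_pqq = 0.000000, Gamma_qpp = 0.000000, Gamma_qpq = 0.000000, Gamma_qqq = 0.000000; k2 = (0.125000, 1.750000, 0.000000, 0.000000)
  k3: at (p, q) = (0.543750, 0.612500), (dp/dtau, dq/dtau) = (0.125000, 1.750000); Gamma_ppp = 0.000000, Gamma_ppq = 0.000000, Gamma_pqq = 0.000000, Gamma_qpp = 0.000000, Gamma_qpq = 0.000000, Gamma_qqq = 0.000000; k3 = (0.125000, 1.750000, 0.000000, 0.000000)
  k4: at (p, q) = (0.550000, 0.700000), (dp/dtau, dq/dtau) = (0.125000, 1.750000); Gamma_ppp = 0.000000, Gamma_ppq = 0.000000, Gamma_pqq = 0.000000, Gamma_qpp = 0.000000, Gamma_qpq = 0.000000, Gamma_qqq = 0.000000; k4 = (0.125000, 1.750000, 0.000000, 0.000000)
  Y <- Y + (h/6)(k1 + 2k2 + 2k3 + k4): p = 0.5500, q = 0.7000, dp/dtau = 0.1250, dq/dtau = 1.7500
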